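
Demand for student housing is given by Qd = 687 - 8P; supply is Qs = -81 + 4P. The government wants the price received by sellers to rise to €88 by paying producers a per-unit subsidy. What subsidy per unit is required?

Required subsidy s = €36 per unit

At a seller price of 88, quantity supplied is -81 + 4·88 = 271.
Buyers absorb 271 only when they pay Pb with 687 − 8·Pb = 271, i.e. Pb = 52.
s = Ps − Pb = 88 − 52 = 36.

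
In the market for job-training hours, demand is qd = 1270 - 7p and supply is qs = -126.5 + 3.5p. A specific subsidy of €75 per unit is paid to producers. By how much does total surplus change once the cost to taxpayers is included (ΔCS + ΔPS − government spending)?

Net change in total surplus = -€6562.5

Pre-subsidy: 1270 - 7p = -126.5 + 3.5p gives p* = 133, q* = 339.
With the subsidy, sellers receive ps = pb + 75 for each unit, where pb is the price buyers pay.
Supply in terms of pb becomes qs = -126.5 + 3.5(pb + 75) = 136 + 3.5pb. Setting this equal to demand: 1270 - 7pb = 136 + 3.5pb, so pb = 108.
Sellers receive ps = 108 + 75 = 183; q' = 1270 − 7·108 = 514.
ΔCS = ½(339 + 514)(133 − 108) = 10662.5; ΔPS = ½(339 + 514)(183 − 133) = 21325.
Government spending = 75 × 514 = 38550.
Net change = 10662.5 + 21325 − 38550 = -6562.5. The loss equals the DWL triangle ½·75·175.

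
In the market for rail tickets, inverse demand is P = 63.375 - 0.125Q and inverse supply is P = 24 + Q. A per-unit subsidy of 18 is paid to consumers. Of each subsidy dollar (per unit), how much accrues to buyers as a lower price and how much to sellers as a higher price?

Pre-subsidy: 63.375 - 0.125Q = 24 + Q gives Q* = 35 and P* = 59.
With the rebate, buyers effectively pay Pb = Ps − 18, where Ps is the price sellers receive.
On the curves, Pb = 63.375 - 0.125Q and Ps = 24 + Q; the wedge Ps − Pb = 18 gives 24 + Q − (63.375 - 0.125Q) = 18, so Q' = 51.
Then Pb = 63.375 − 0.125·51 = 57 and Ps = 24 + 1·51 = 75.
Buyers' price falls by P* − Pb = 59 − 57 = 2; sellers' price rises by Ps − P* = 75 − 59 = 16.

Buyers gain 2 per unit; sellers gain 16 per unit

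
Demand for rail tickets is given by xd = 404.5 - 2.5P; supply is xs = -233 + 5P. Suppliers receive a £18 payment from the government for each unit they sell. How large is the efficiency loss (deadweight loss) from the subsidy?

Pre-subsidy: 404.5 - 2.5P = -233 + 5P gives P* = 85, x* = 192.
With the subsidy, sellers receive Ps = Pb + 18 for each unit, where Pb is the price buyers pay.
Supply in terms of Pb becomes xs = -233 + 5(Pb + 18) = -143 + 5Pb. Setting this equal to demand: 404.5 - 2.5Pb = -143 + 5Pb, so Pb = 73.
Sellers receive Ps = 73 + 18 = 91; x' = 404.5 − 2.5·73 = 222.
The subsidy expands output by 222 − 192 = 30 past the efficient level; on those units the gap between marginal cost and willingness to pay runs from 0 up to 18.
DWL = ½ × 18 × 30 = 270.

Deadweight loss = £270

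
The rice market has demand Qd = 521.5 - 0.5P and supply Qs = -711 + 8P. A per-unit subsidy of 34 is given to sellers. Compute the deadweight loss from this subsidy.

Pre-subsidy: 521.5 - 0.5P = -711 + 8P gives P* = 145, Q* = 449.
With the subsidy, sellers receive Ps = Pb + 34 for each unit, where Pb is the price buyers pay.
Supply in terms of Pb becomes Qs = -711 + 8(Pb + 34) = -439 + 8Pb. Setting this equal to demand: 521.5 - 0.5Pb = -439 + 8Pb, so Pb = 113.
Sellers receive Ps = 113 + 34 = 147; Q' = 521.5 − 0.5·113 = 465.
The subsidy expands output by 465 − 449 = 16 past the efficient level; on those units the gap between marginal cost and willingness to pay runs from 0 up to 34.
DWL = ½ × 34 × 16 = 272.

Deadweight loss = 272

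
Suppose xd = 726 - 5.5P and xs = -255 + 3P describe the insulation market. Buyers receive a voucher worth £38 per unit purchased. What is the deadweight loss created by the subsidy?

Deadweight loss = 23826/17

Pre-subsidy: 726 - 5.5P = -255 + 3P gives P* = 1962/17, x* = 1551/17.
With the rebate, buyers effectively pay Pb = Ps − 38, where Ps is the price sellers receive.
Demand in terms of Ps becomes xd = 726 − 5.5(Ps − 38) = 935 - 5.5Ps. Setting this equal to supply: 935 - 5.5Ps = -255 + 3Ps, so Ps = 140.
Buyers pay Pb = 140 − 38 = 102; x' = -255 + 3·140 = 165.
The subsidy expands output by 165 − 1551/17 = 1254/17 past the efficient level; on those units the gap between marginal cost and willingness to pay runs from 0 up to 38.
DWL = ½ × 38 × 1254/17 = 23826/17.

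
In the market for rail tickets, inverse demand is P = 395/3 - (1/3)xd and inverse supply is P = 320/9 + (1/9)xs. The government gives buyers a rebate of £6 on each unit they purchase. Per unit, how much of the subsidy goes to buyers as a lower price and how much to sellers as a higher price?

Pre-subsidy: 395/3 - (1/3)x = 320/9 + (1/9)x gives x* = 216.25 and P* = 715/12.
With the rebate, buyers effectively pay Pb = Ps − 6, where Ps is the price sellers receive.
On the curves, Pb = 395/3 - (1/3)x and Ps = 320/9 + (1/9)x; the wedge Ps − Pb = 6 gives 320/9 + (1/9)x − (395/3 - (1/3)x) = 6, so x' = 229.75.
Then Pb = 395/3 − (1/3)·229.75 = 661/12 and Ps = 320/9 + (1/9)·229.75 = 733/12.
Buyers' price falls by P* − Pb = 715/12 − 661/12 = 4.5; sellers' price rises by Ps − P* = 733/12 − 715/12 = 1.5.

Buyers gain £4.5 per unit; sellers gain £1.5 per unit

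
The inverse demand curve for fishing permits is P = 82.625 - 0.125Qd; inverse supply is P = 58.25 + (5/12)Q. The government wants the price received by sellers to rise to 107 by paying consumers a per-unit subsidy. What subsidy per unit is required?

At a seller price of 107, quantity supplied is -139.8 + 2.4·107 = 117.
Buyers absorb 117 only when they pay Pb = 82.625 − 0.125·117 = 68.
s = Ps − Pb = 107 − 68 = 39.

Required subsidy s = 39 per unit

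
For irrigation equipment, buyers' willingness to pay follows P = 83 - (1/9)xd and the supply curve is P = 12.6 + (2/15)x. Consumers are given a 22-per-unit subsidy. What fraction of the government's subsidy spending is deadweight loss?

Pre-subsidy: 83 - (1/9)x = 12.6 + (2/15)x gives x* = 288 and P* = 51.
With the rebate, buyers effectively pay Pb = Ps − 22, where Ps is the price sellers receive.
On the curves, Pb = 83 - (1/9)x and Ps = 12.6 + (2/15)x; the wedge Ps − Pb = 22 gives 12.6 + (2/15)x − (83 - (1/9)x) = 22, so x' = 378.
Then Pb = 83 − (1/9)·378 = 41 and Ps = 12.6 + (2/15)·378 = 63.
ΔCS = ½(288 + 378)(51 − 41) = 3330; ΔPS = ½(288 + 378)(63 − 51) = 3996.
Government spending = 22 × 378 = 8316.
DWL = ½ × 22 × (378 − 288) = 990; fraction = 990 / 8316 = 5/42.

DWL / government spending = 5/42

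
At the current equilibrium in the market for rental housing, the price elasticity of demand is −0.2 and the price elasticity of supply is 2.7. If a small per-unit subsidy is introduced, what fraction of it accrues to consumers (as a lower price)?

For a small subsidy around the equilibrium, the benefit split depends on the relative slopes, which at a point are proportional to the elasticities.
Buyer share = εs/(εs + |εd|) = 2.7/(2.7 + 0.2) = 27/29; seller share = |εd|/(εs + |εd|) = 2/29.

Consumer share = 27/29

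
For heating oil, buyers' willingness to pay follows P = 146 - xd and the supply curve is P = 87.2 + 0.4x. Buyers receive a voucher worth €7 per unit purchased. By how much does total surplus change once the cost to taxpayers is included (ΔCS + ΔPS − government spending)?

Pre-subsidy: 146 - x = 87.2 + 0.4x gives x* = 42 and P* = 104.
With the rebate, buyers effectively pay Pb = Ps − 7, where Ps is the price sellers receive.
On the curves, Pb = 146 - x and Ps = 87.2 + 0.4x; the wedge Ps − Pb = 7 gives 87.2 + 0.4x − (146 - x) = 7, so x' = 47.
Then Pb = 146 − 1·47 = 99 and Ps = 87.2 + 0.4·47 = 106.
ΔCS = ½(42 + 47)(104 − 99) = 222.5; ΔPS = ½(42 + 47)(106 − 104) = 89.
Government spending = 7 × 47 = 329.
Net change = 222.5 + 89 − 329 = -17.5. The loss equals the DWL triangle ½·7·5.

Net change in total surplus = -€17.5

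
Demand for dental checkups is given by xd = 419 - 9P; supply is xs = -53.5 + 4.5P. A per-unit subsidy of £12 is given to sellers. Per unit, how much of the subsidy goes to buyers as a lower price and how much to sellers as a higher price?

Pre-subsidy: 419 - 9P = -53.5 + 4.5P gives P* = 35, x* = 104.
With the subsidy, sellers receive Ps = Pb + 12 for each unit, where Pb is the price buyers pay.
Supply in terms of Pb becomes xs = -53.5 + 4.5(Pb + 12) = 0.5 + 4.5Pb. Setting this equal to demand: 419 - 9Pb = 0.5 + 4.5Pb, so Pb = 31.
Sellers receive Ps = 31 + 12 = 43; x' = 419 − 9·31 = 140.
Buyers' price falls by P* − Pb = 35 − 31 = 4; sellers' price rises by Ps − P* = 43 − 35 = 8.

Buyers gain £4 per unit; sellers gain £8 per unit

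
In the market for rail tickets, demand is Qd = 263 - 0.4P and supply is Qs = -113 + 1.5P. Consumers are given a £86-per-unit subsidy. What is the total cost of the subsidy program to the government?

Pre-subsidy: 263 - 0.4P = -113 + 1.5P gives P* = 3760/19, Q* = 3493/19.
With the rebate, buyers effectively pay Pb = Ps − 86, where Ps is the price sellers receive.
Demand in terms of Ps becomes Qd = 263 − 0.4(Ps − 86) = 297.4 - 0.4Ps. Setting this equal to supply: 297.4 - 0.4Ps = -113 + 1.5Ps, so Ps = 216.
Buyers pay Pb = 216 − 86 = 130; Q' = -113 + 1.5·216 = 211.
Government outlay = subsidy × quantity = 86 × 211 = 18146.

Government cost = £18146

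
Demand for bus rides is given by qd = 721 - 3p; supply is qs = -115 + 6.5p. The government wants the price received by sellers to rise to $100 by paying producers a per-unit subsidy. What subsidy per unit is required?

Required subsidy s = $38 per unit

At a seller price of 100, quantity supplied is -115 + 6.5·100 = 535.
Buyers absorb 535 only when they pay pb with 721 − 3·pb = 535, i.e. pb = 62.
s = ps − pb = 100 − 62 = 38.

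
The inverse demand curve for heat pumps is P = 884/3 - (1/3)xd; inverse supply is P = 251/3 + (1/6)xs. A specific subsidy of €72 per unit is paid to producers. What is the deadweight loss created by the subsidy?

Pre-subsidy: 884/3 - (1/3)x = 251/3 + (1/6)x gives x* = 422 and P* = 154.
With the subsidy, sellers receive Ps = Pb + 72 for each unit, where Pb is the price buyers pay.
On the curves, Pb = 884/3 - (1/3)x and Ps = 251/3 + (1/6)x; the wedge Ps − Pb = 72 gives 251/3 + (1/6)x − (884/3 - (1/3)x) = 72, so x' = 566.
Then Pb = 884/3 − (1/3)·566 = 106 and Ps = 251/3 + (1/6)·566 = 178.
The subsidy expands output by 566 − 422 = 144 past the efficient level; on those units the gap between marginal cost and willingness to pay runs from 0 up to 72.
DWL = ½ × 72 × 144 = 5184.

Deadweight loss = €5184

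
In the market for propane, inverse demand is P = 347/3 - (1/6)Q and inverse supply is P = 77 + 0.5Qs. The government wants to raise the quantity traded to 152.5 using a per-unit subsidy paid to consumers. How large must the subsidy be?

At Q = 152.5, from the demand curve buyers pay Pb = 347/3 − (1/6)·152.5 = 90.25; from the supply curve sellers need Ps = 77 + 0.5·152.5 = 153.25.
The subsidy must fill the gap: s = Ps − Pb = 153.25 − 90.25 = 63.

Required subsidy s = 63 per unit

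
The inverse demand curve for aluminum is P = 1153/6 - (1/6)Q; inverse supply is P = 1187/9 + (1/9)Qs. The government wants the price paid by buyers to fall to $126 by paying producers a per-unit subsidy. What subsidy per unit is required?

Required subsidy s = $50 per unit

At a buyer price of 126, quantity demanded is 1153 − 6·126 = 397.
Sellers supply 397 only when they receive Ps = 1187/9 + (1/9)·397 = 176.
s = Ps − Pb = 176 − 126 = 50.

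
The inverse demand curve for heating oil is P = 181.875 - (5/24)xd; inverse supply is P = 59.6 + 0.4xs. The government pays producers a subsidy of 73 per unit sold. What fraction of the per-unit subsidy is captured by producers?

Producer share = 48/73

Pre-subsidy: 181.875 - (5/24)x = 59.6 + 0.4x gives x* = 201 and P* = 140.
With the subsidy, sellers receive Ps = Pb + 73 for each unit, where Pb is the price buyers pay.
On the curves, Pb = 181.875 - (5/24)x and Ps = 59.6 + 0.4x; the wedge Ps − Pb = 73 gives 59.6 + 0.4x − (181.875 - (5/24)x) = 73, so x' = 321.
Then Pb = 181.875 − (5/24)·321 = 115 and Ps = 59.6 + 0.4·321 = 188.
Buyers' price falls by P* − Pb = 140 − 115 = 25; sellers' price rises by Ps − P* = 188 − 140 = 48.
So producers capture 48/73 = 48/73 of each unit of subsidy.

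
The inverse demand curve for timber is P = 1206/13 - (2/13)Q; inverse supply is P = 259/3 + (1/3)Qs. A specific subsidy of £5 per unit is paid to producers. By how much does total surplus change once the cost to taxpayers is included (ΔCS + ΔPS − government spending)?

Pre-subsidy: 1206/13 - (2/13)Q = 259/3 + (1/3)Q gives Q* = 251/19 and P* = 1724/19.
With the subsidy, sellers receive Ps = Pb + 5 for each unit, where Pb is the price buyers pay.
On the curves, Pb = 1206/13 - (2/13)Q and Ps = 259/3 + (1/3)Q; the wedge Ps − Pb = 5 gives 259/3 + (1/3)Q − (1206/13 - (2/13)Q) = 5, so Q' = 446/19.
Then Pb = 1206/13 − (2/13)·(446/19) = 1694/19 and Ps = 259/3 + (1/3)·(446/19) = 1789/19.
ΔCS = ½(251/19 + 446/19)(1724/19 − 1694/19) = 10455/361; ΔPS = ½(251/19 + 446/19)(1789/19 − 1724/19) = 45305/722.
Government spending = 5 × 446/19 = 2230/19.
Net change = 10455/361 + 45305/722 − 2230/19 = -975/38. The loss equals the DWL triangle ½·5·195/19.

Net change in total surplus = -975/38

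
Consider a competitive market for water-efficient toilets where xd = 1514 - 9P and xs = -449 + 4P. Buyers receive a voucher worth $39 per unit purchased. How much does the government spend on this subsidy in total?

Government cost = $10257

Pre-subsidy: 1514 - 9P = -449 + 4P gives P* = 151, x* = 155.
With the rebate, buyers effectively pay Pb = Ps − 39, where Ps is the price sellers receive.
Demand in terms of Ps becomes xd = 1514 − 9(Ps − 39) = 1865 - 9Ps. Setting this equal to supply: 1865 - 9Ps = -449 + 4Ps, so Ps = 178.
Buyers pay Pb = 178 − 39 = 139; x' = -449 + 4·178 = 263.
Government outlay = subsidy × quantity = 39 × 263 = 10257.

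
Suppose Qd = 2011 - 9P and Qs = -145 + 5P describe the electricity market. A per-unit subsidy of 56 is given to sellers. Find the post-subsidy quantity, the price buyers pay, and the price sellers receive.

Q' = 805; buyers pay 134; sellers receive 190

Pre-subsidy: 2011 - 9P = -145 + 5P gives P* = 154, Q* = 625.
With the subsidy, sellers receive Ps = Pb + 56 for each unit, where Pb is the price buyers pay.
Supply in terms of Pb becomes Qs = -145 + 5(Pb + 56) = 135 + 5Pb. Setting this equal to demand: 2011 - 9Pb = 135 + 5Pb, so Pb = 134.
Sellers receive Ps = 134 + 56 = 190; Q' = 2011 − 9·134 = 805.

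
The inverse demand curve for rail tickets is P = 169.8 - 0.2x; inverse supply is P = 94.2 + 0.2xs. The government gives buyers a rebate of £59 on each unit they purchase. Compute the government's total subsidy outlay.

Pre-subsidy: 169.8 - 0.2x = 94.2 + 0.2x gives x* = 189 and P* = 132.
With the rebate, buyers effectively pay Pb = Ps − 59, where Ps is the price sellers receive.
On the curves, Pb = 169.8 - 0.2x and Ps = 94.2 + 0.2x; the wedge Ps − Pb = 59 gives 94.2 + 0.2x − (169.8 - 0.2x) = 59, so x' = 336.5.
Then Pb = 169.8 − 0.2·336.5 = 102.5 and Ps = 94.2 + 0.2·336.5 = 161.5.
Government outlay = subsidy × quantity = 59 × 336.5 = 19853.5.

Government cost = £19853.5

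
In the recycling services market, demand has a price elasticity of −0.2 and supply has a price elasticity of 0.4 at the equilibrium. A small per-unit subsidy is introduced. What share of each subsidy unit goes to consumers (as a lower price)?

For a small subsidy around the equilibrium, the benefit split depends on the relative slopes, which at a point are proportional to the elasticities.
Buyer share = εs/(εs + |εd|) = 0.4/(0.4 + 0.2) = 2/3; seller share = |εd|/(εs + |εd|) = 1/3.

Consumer share = 2/3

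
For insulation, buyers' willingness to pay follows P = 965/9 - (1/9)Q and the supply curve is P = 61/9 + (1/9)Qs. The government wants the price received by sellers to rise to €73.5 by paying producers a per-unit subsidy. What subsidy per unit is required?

Required subsidy s = €33 per unit

At a seller price of 73.5, quantity supplied is -61 + 9·73.5 = 600.5.
Buyers absorb 600.5 only when they pay Pb = 965/9 − (1/9)·600.5 = 40.5.
s = Ps − Pb = 73.5 − 40.5 = 33.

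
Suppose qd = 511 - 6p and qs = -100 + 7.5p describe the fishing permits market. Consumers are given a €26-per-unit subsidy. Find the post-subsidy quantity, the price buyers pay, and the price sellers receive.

Pre-subsidy: 511 - 6p = -100 + 7.5p gives p* = 1222/27, q* = 2155/9.
With the rebate, buyers effectively pay pb = ps − 26, where ps is the price sellers receive.
Demand in terms of ps becomes qd = 511 − 6(ps − 26) = 667 - 6ps. Setting this equal to supply: 667 - 6ps = -100 + 7.5ps, so ps = 1534/27.
Buyers pay pb = 1534/27 − 26 = 832/27; q' = -100 + 7.5·(1534/27) = 2935/9.

q' = 2935/9; buyers pay 832/27; sellers receive 1534/27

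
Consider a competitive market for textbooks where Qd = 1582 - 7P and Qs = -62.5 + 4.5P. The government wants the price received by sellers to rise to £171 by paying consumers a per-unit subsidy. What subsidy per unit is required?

Required subsidy s = £46 per unit

At a seller price of 171, quantity supplied is -62.5 + 4.5·171 = 707.
Buyers absorb 707 only when they pay Pb with 1582 − 7·Pb = 707, i.e. Pb = 125.
s = Ps − Pb = 171 − 125 = 46.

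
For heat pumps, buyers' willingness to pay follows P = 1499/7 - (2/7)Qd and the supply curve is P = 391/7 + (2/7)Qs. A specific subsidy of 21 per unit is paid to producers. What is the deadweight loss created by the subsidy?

Pre-subsidy: 1499/7 - (2/7)Q = 391/7 + (2/7)Q gives Q* = 277 and P* = 135.
With the subsidy, sellers receive Ps = Pb + 21 for each unit, where Pb is the price buyers pay.
On the curves, Pb = 1499/7 - (2/7)Q and Ps = 391/7 + (2/7)Q; the wedge Ps − Pb = 21 gives 391/7 + (2/7)Q − (1499/7 - (2/7)Q) = 21, so Q' = 313.75.
Then Pb = 1499/7 − (2/7)·313.75 = 124.5 and Ps = 391/7 + (2/7)·313.75 = 145.5.
The subsidy expands output by 313.75 − 277 = 36.75 past the efficient level; on those units the gap between marginal cost and willingness to pay runs from 0 up to 21.
DWL = ½ × 21 × 36.75 = 385.875.

Deadweight loss = 385.875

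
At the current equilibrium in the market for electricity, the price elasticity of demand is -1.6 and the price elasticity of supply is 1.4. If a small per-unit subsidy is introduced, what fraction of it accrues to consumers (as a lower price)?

For a small subsidy around the equilibrium, the benefit split depends on the relative slopes, which at a point are proportional to the elasticities.
Buyer share = εs/(εs + |εd|) = 1.4/(1.4 + 1.6) = 7/15; seller share = |εd|/(εs + |εd|) = 8/15.

Consumer share = 7/15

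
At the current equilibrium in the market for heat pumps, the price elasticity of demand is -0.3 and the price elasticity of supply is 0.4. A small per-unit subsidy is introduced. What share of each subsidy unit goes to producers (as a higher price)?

Producer share = 3/7

For a small subsidy around the equilibrium, the benefit split depends on the relative slopes, which at a point are proportional to the elasticities.
Buyer share = εs/(εs + |εd|) = 0.4/(0.4 + 0.3) = 4/7; seller share = |εd|/(εs + |εd|) = 3/7.
So producers capture 3/7 of the subsidy.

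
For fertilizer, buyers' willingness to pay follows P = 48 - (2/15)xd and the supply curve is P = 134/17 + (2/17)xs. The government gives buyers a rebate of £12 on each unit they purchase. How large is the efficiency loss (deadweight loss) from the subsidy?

Deadweight loss = £286.875

Pre-subsidy: 48 - (2/15)x = 134/17 + (2/17)x gives x* = 159.84375 and P* = 26.6875.
With the rebate, buyers effectively pay Pb = Ps − 12, where Ps is the price sellers receive.
On the curves, Pb = 48 - (2/15)x and Ps = 134/17 + (2/17)x; the wedge Ps − Pb = 12 gives 134/17 + (2/17)x − (48 - (2/15)x) = 12, so x' = 207.65625.
Then Pb = 48 − (2/15)·207.65625 = 20.3125 and Ps = 134/17 + (2/17)·207.65625 = 32.3125.
The subsidy expands output by 207.65625 − 159.84375 = 47.8125 past the efficient level; on those units the gap between marginal cost and willingness to pay runs from 0 up to 12.
DWL = ½ × 12 × 47.8125 = 286.875.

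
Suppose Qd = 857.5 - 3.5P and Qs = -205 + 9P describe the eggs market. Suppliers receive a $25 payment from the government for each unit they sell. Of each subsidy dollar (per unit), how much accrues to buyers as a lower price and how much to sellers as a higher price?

Pre-subsidy: 857.5 - 3.5P = -205 + 9P gives P* = 85, Q* = 560.
With the subsidy, sellers receive Ps = Pb + 25 for each unit, where Pb is the price buyers pay.
Supply in terms of Pb becomes Qs = -205 + 9(Pb + 25) = 20 + 9Pb. Setting this equal to demand: 857.5 - 3.5Pb = 20 + 9Pb, so Pb = 67.
Sellers receive Ps = 67 + 25 = 92; Q' = 857.5 − 3.5·67 = 623.
Buyers' price falls by P* − Pb = 85 − 67 = 18; sellers' price rises by Ps − P* = 92 − 85 = 7.

Buyers gain $18 per unit; sellers gain $7 per unit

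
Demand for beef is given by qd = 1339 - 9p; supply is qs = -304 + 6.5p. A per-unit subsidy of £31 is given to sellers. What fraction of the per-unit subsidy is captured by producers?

Pre-subsidy: 1339 - 9p = -304 + 6.5p gives p* = 106, q* = 385.
With the subsidy, sellers receive ps = pb + 31 for each unit, where pb is the price buyers pay.
Supply in terms of pb becomes qs = -304 + 6.5(pb + 31) = -102.5 + 6.5pb. Setting this equal to demand: 1339 - 9pb = -102.5 + 6.5pb, so pb = 93.
Sellers receive ps = 93 + 31 = 124; q' = 1339 − 9·93 = 502.
Buyers' price falls by p* − pb = 106 − 93 = 13; sellers' price rises by ps − p* = 124 − 106 = 18.
So producers capture 18/31 = 18/31 of each unit of subsidy.

Producer share = 18/31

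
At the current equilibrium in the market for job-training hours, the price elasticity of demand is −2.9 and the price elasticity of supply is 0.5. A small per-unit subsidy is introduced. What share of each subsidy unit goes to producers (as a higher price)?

Producer share = 29/34

For a small subsidy around the equilibrium, the benefit split depends on the relative slopes, which at a point are proportional to the elasticities.
Buyer share = εs/(εs + |εd|) = 0.5/(0.5 + 2.9) = 5/34; seller share = |εd|/(εs + |εd|) = 29/34.
So producers capture 29/34 of the subsidy.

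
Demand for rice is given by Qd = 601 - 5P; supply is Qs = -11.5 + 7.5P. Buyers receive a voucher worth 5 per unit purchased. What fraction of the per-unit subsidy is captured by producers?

Producer share = 0.4

Pre-subsidy: 601 - 5P = -11.5 + 7.5P gives P* = 49, Q* = 356.
With the rebate, buyers effectively pay Pb = Ps − 5, where Ps is the price sellers receive.
Demand in terms of Ps becomes Qd = 601 − 5(Ps − 5) = 626 - 5Ps. Setting this equal to supply: 626 - 5Ps = -11.5 + 7.5Ps, so Ps = 51.
Buyers pay Pb = 51 − 5 = 46; Q' = -11.5 + 7.5·51 = 371.
Buyers' price falls by P* − Pb = 49 − 46 = 3; sellers' price rises by Ps − P* = 51 − 49 = 2.
So producers capture 2/5 = 0.4 of each unit of subsidy.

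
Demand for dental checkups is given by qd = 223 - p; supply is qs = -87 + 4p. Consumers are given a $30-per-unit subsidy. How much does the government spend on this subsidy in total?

Pre-subsidy: 223 - p = -87 + 4p gives p* = 62, q* = 161.
With the rebate, buyers effectively pay pb = ps − 30, where ps is the price sellers receive.
Demand in terms of ps becomes qd = 223 − 1(ps − 30) = 253 - ps. Setting this equal to supply: 253 - ps = -87 + 4ps, so ps = 68.
Buyers pay pb = 68 − 30 = 38; q' = -87 + 4·68 = 185.
Government outlay = subsidy × quantity = 30 × 185 = 5550.

Government cost = $5550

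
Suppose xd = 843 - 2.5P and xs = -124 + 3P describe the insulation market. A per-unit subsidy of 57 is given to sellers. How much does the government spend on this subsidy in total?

Pre-subsidy: 843 - 2.5P = -124 + 3P gives P* = 1934/11, x* = 4438/11.
With the subsidy, sellers receive Ps = Pb + 57 for each unit, where Pb is the price buyers pay.
Supply in terms of Pb becomes xs = -124 + 3(Pb + 57) = 47 + 3Pb. Setting this equal to demand: 843 - 2.5Pb = 47 + 3Pb, so Pb = 1592/11.
Sellers receive Ps = 1592/11 + 57 = 2219/11; x' = 843 − 2.5·(1592/11) = 5293/11.
Government outlay = subsidy × quantity = 57 × 5293/11 = 301701/11.

Government cost = 301701/11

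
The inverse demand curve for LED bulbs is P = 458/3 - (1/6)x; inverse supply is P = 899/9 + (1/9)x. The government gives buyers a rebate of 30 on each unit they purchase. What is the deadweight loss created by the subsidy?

Deadweight loss = 1620

Pre-subsidy: 458/3 - (1/6)x = 899/9 + (1/9)x gives x* = 190 and P* = 121.
With the rebate, buyers effectively pay Pb = Ps − 30, where Ps is the price sellers receive.
On the curves, Pb = 458/3 - (1/6)x and Ps = 899/9 + (1/9)x; the wedge Ps − Pb = 30 gives 899/9 + (1/9)x − (458/3 - (1/6)x) = 30, so x' = 298.
Then Pb = 458/3 − (1/6)·298 = 103 and Ps = 899/9 + (1/9)·298 = 133.
The subsidy expands output by 298 − 190 = 108 past the efficient level; on those units the gap between marginal cost and willingness to pay runs from 0 up to 30.
DWL = ½ × 30 × 108 = 1620.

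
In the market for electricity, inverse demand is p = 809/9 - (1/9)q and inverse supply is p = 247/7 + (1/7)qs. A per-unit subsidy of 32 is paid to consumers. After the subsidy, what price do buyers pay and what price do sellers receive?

Pre-subsidy: 809/9 - (1/9)q = 247/7 + (1/7)q gives q* = 215 and p* = 66.
With the rebate, buyers effectively pay pb = ps − 32, where ps is the price sellers receive.
On the curves, pb = 809/9 - (1/9)q and ps = 247/7 + (1/7)q; the wedge ps − pb = 32 gives 247/7 + (1/7)q − (809/9 - (1/9)q) = 32, so q' = 341.
Then pb = 809/9 − (1/9)·341 = 52 and ps = 247/7 + (1/7)·341 = 84.

Buyers pay 52; sellers receive 84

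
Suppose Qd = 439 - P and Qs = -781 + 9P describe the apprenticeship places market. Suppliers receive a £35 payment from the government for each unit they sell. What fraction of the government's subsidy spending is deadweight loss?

DWL / government spending = 63/1394

Pre-subsidy: 439 - P = -781 + 9P gives P* = 122, Q* = 317.
With the subsidy, sellers receive Ps = Pb + 35 for each unit, where Pb is the price buyers pay.
Supply in terms of Pb becomes Qs = -781 + 9(Pb + 35) = -466 + 9Pb. Setting this equal to demand: 439 - Pb = -466 + 9Pb, so Pb = 90.5.
Sellers receive Ps = 90.5 + 35 = 125.5; Q' = 439 − 1·90.5 = 348.5.
ΔCS = ½(317 + 348.5)(122 − 90.5) = 10481.625; ΔPS = ½(317 + 348.5)(125.5 − 122) = 1164.625.
Government spending = 35 × 348.5 = 12197.5.
DWL = ½ × 35 × (348.5 − 317) = 551.25; fraction = 551.25 / 12197.5 = 63/1394.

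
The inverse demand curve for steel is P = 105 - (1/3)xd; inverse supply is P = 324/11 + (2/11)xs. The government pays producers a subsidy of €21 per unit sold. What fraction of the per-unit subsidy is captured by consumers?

Consumer share = 11/17

Pre-subsidy: 105 - (1/3)x = 324/11 + (2/11)x gives x* = 2493/17 and P* = 954/17.
With the subsidy, sellers receive Ps = Pb + 21 for each unit, where Pb is the price buyers pay.
On the curves, Pb = 105 - (1/3)x and Ps = 324/11 + (2/11)x; the wedge Ps − Pb = 21 gives 324/11 + (2/11)x − (105 - (1/3)x) = 21, so x' = 3186/17.
Then Pb = 105 − (1/3)·(3186/17) = 723/17 and Ps = 324/11 + (2/11)·(3186/17) = 1080/17.
Buyers' price falls by P* − Pb = 954/17 − 723/17 = 231/17; sellers' price rises by Ps − P* = 1080/17 − 954/17 = 126/17.
So consumers capture (231/17)/21 = 11/17 of each unit of subsidy.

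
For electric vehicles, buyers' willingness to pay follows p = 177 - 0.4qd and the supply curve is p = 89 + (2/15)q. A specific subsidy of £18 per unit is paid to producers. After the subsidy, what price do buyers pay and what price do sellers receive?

Pre-subsidy: 177 - 0.4q = 89 + (2/15)q gives q* = 165 and p* = 111.
With the subsidy, sellers receive ps = pb + 18 for each unit, where pb is the price buyers pay.
On the curves, pb = 177 - 0.4q and ps = 89 + (2/15)q; the wedge ps − pb = 18 gives 89 + (2/15)q − (177 - 0.4q) = 18, so q' = 198.75.
Then pb = 177 − 0.4·198.75 = 97.5 and ps = 89 + (2/15)·198.75 = 115.5.

Buyers pay £97.5; sellers receive £115.5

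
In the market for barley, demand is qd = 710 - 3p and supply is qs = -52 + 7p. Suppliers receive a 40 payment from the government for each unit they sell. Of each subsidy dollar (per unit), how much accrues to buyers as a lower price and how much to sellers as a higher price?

Pre-subsidy: 710 - 3p = -52 + 7p gives p* = 76.2, q* = 481.4.
With the subsidy, sellers receive ps = pb + 40 for each unit, where pb is the price buyers pay.
Supply in terms of pb becomes qs = -52 + 7(pb + 40) = 228 + 7pb. Setting this equal to demand: 710 - 3pb = 228 + 7pb, so pb = 48.2.
Sellers receive ps = 48.2 + 40 = 88.2; q' = 710 − 3·48.2 = 565.4.
Buyers' price falls by p* − pb = 76.2 − 48.2 = 28; sellers' price rises by ps − p* = 88.2 − 76.2 = 12.

Buyers gain 28 per unit; sellers gain 12 per unit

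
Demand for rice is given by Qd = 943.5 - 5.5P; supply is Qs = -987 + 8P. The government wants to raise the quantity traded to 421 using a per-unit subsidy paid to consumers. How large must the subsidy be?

At Q = 421, invert demand for the buyer price: Pb = (943.5 − 421)/5.5 = 95; invert supply for the seller price: Ps = (421 − (-987))/8 = 176.
The subsidy must fill the gap: s = Ps − Pb = 176 − 95 = 81.

Required subsidy s = 81 per unit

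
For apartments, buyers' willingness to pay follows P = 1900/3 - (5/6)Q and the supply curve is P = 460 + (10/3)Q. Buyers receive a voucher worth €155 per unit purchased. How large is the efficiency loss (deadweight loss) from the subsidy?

Pre-subsidy: 1900/3 - (5/6)Q = 460 + (10/3)Q gives Q* = 41.6 and P* = 1796/3.
With the rebate, buyers effectively pay Pb = Ps − 155, where Ps is the price sellers receive.
On the curves, Pb = 1900/3 - (5/6)Q and Ps = 460 + (10/3)Q; the wedge Ps − Pb = 155 gives 460 + (10/3)Q − (1900/3 - (5/6)Q) = 155, so Q' = 78.8.
Then Pb = 1900/3 − (5/6)·78.8 = 1703/3 and Ps = 460 + (10/3)·78.8 = 2168/3.
The subsidy expands output by 78.8 − 41.6 = 37.2 past the efficient level; on those units the gap between marginal cost and willingness to pay runs from 0 up to 155.
DWL = ½ × 155 × 37.2 = 2883.

Deadweight loss = €2883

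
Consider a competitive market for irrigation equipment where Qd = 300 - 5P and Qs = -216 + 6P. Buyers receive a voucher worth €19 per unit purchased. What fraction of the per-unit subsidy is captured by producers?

Pre-subsidy: 300 - 5P = -216 + 6P gives P* = 516/11, Q* = 720/11.
With the rebate, buyers effectively pay Pb = Ps − 19, where Ps is the price sellers receive.
Demand in terms of Ps becomes Qd = 300 − 5(Ps − 19) = 395 - 5Ps. Setting this equal to supply: 395 - 5Ps = -216 + 6Ps, so Ps = 611/11.
Buyers pay Pb = 611/11 − 19 = 402/11; Q' = -216 + 6·(611/11) = 1290/11.
Buyers' price falls by P* − Pb = 516/11 − 402/11 = 114/11; sellers' price rises by Ps − P* = 611/11 − 516/11 = 95/11.
So producers capture (95/11)/19 = 5/11 of each unit of subsidy.

Producer share = 5/11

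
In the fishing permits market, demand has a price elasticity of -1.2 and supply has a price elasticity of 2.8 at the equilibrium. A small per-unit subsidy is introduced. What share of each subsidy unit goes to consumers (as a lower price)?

Consumer share = 0.7

For a small subsidy around the equilibrium, the benefit split depends on the relative slopes, which at a point are proportional to the elasticities.
Buyer share = εs/(εs + |εd|) = 2.8/(2.8 + 1.2) = 0.7; seller share = |εd|/(εs + |εd|) = 0.3.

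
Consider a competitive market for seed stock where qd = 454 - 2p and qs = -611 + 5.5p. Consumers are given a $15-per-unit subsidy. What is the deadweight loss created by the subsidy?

Deadweight loss = $165

Pre-subsidy: 454 - 2p = -611 + 5.5p gives p* = 142, q* = 170.
With the rebate, buyers effectively pay pb = ps − 15, where ps is the price sellers receive.
Demand in terms of ps becomes qd = 454 − 2(ps − 15) = 484 - 2ps. Setting this equal to supply: 484 - 2ps = -611 + 5.5ps, so ps = 146.
Buyers pay pb = 146 − 15 = 131; q' = -611 + 5.5·146 = 192.
The subsidy expands output by 192 − 170 = 22 past the efficient level; on those units the gap between marginal cost and willingness to pay runs from 0 up to 15.
DWL = ½ × 15 × 22 = 165.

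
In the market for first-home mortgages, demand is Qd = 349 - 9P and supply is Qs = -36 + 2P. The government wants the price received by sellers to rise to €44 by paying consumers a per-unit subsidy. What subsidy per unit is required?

At a seller price of 44, quantity supplied is -36 + 2·44 = 52.
Buyers absorb 52 only when they pay Pb with 349 − 9·Pb = 52, i.e. Pb = 33.
s = Ps − Pb = 44 − 33 = 11.

Required subsidy s = €11 per unit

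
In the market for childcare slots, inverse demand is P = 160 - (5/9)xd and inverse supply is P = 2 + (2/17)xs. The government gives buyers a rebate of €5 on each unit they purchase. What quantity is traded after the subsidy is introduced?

Pre-subsidy: 160 - (5/9)x = 2 + (2/17)x gives x* = 24174/103 and P* = 3050/103.
With the rebate, buyers effectively pay Pb = Ps − 5, where Ps is the price sellers receive.
On the curves, Pb = 160 - (5/9)x and Ps = 2 + (2/17)x; the wedge Ps − Pb = 5 gives 2 + (2/17)x − (160 - (5/9)x) = 5, so x' = 24939/103.
Then Pb = 160 − (5/9)·(24939/103) = 2625/103 and Ps = 2 + (2/17)·(24939/103) = 3140/103.

x' = 24939/103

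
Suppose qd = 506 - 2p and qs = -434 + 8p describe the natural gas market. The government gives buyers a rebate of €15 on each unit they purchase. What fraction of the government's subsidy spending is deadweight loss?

DWL / government spending = 2/57

Pre-subsidy: 506 - 2p = -434 + 8p gives p* = 94, q* = 318.
With the rebate, buyers effectively pay pb = ps − 15, where ps is the price sellers receive.
Demand in terms of ps becomes qd = 506 − 2(ps − 15) = 536 - 2ps. Setting this equal to supply: 536 - 2ps = -434 + 8ps, so ps = 97.
Buyers pay pb = 97 − 15 = 82; q' = -434 + 8·97 = 342.
ΔCS = ½(318 + 342)(94 − 82) = 3960; ΔPS = ½(318 + 342)(97 − 94) = 990.
Government spending = 15 × 342 = 5130.
DWL = ½ × 15 × (342 − 318) = 180; fraction = 180 / 5130 = 2/57.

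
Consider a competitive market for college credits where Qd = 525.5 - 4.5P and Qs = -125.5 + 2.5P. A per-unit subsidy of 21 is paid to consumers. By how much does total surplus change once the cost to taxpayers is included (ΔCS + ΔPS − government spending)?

Pre-subsidy: 525.5 - 4.5P = -125.5 + 2.5P gives P* = 93, Q* = 107.
With the rebate, buyers effectively pay Pb = Ps − 21, where Ps is the price sellers receive.
Demand in terms of Ps becomes Qd = 525.5 − 4.5(Ps − 21) = 620 - 4.5Ps. Setting this equal to supply: 620 - 4.5Ps = -125.5 + 2.5Ps, so Ps = 106.5.
Buyers pay Pb = 106.5 − 21 = 85.5; Q' = -125.5 + 2.5·106.5 = 140.75.
ΔCS = ½(107 + 140.75)(93 − 85.5) = 929.0625; ΔPS = ½(107 + 140.75)(106.5 − 93) = 1672.3125.
Government spending = 21 × 140.75 = 2955.75.
Net change = 929.0625 + 1672.3125 − 2955.75 = -354.375. The loss equals the DWL triangle ½·21·33.75.

Net change in total surplus = -354.375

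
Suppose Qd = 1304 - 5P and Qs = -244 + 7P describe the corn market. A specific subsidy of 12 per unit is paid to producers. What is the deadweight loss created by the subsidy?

Pre-subsidy: 1304 - 5P = -244 + 7P gives P* = 129, Q* = 659.
With the subsidy, sellers receive Ps = Pb + 12 for each unit, where Pb is the price buyers pay.
Supply in terms of Pb becomes Qs = -244 + 7(Pb + 12) = -160 + 7Pb. Setting this equal to demand: 1304 - 5Pb = -160 + 7Pb, so Pb = 122.
Sellers receive Ps = 122 + 12 = 134; Q' = 1304 − 5·122 = 694.
The subsidy expands output by 694 − 659 = 35 past the efficient level; on those units the gap between marginal cost and willingness to pay runs from 0 up to 12.
DWL = ½ × 12 × 35 = 210.

Deadweight loss = 210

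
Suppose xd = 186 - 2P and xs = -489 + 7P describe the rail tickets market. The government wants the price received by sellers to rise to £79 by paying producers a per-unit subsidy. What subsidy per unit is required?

At a seller price of 79, quantity supplied is -489 + 7·79 = 64.
Buyers absorb 64 only when they pay Pb with 186 − 2·Pb = 64, i.e. Pb = 61.
s = Ps − Pb = 79 − 61 = 18.

Required subsidy s = £18 per unit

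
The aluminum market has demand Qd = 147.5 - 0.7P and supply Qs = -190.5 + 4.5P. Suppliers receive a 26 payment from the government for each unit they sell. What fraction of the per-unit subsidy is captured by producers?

Pre-subsidy: 147.5 - 0.7P = -190.5 + 4.5P gives P* = 65, Q* = 102.
With the subsidy, sellers receive Ps = Pb + 26 for each unit, where Pb is the price buyers pay.
Supply in terms of Pb becomes Qs = -190.5 + 4.5(Pb + 26) = -73.5 + 4.5Pb. Setting this equal to demand: 147.5 - 0.7Pb = -73.5 + 4.5Pb, so Pb = 42.5.
Sellers receive Ps = 42.5 + 26 = 68.5; Q' = 147.5 − 0.7·42.5 = 117.75.
Buyers' price falls by P* − Pb = 65 − 42.5 = 22.5; sellers' price rises by Ps − P* = 68.5 − 65 = 3.5.
So producers capture 3.5/26 = 7/52 of each unit of subsidy.

Producer share = 7/52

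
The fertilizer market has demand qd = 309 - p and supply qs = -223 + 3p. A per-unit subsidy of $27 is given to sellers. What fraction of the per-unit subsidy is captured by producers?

Pre-subsidy: 309 - p = -223 + 3p gives p* = 133, q* = 176.
With the subsidy, sellers receive ps = pb + 27 for each unit, where pb is the price buyers pay.
Supply in terms of pb becomes qs = -223 + 3(pb + 27) = -142 + 3pb. Setting this equal to demand: 309 - pb = -142 + 3pb, so pb = 112.75.
Sellers receive ps = 112.75 + 27 = 139.75; q' = 309 − 1·112.75 = 196.25.
Buyers' price falls by p* − pb = 133 − 112.75 = 20.25; sellers' price rises by ps − p* = 139.75 − 133 = 6.75.
So producers capture 6.75/27 = 0.25 of each unit of subsidy.

Producer share = 0.25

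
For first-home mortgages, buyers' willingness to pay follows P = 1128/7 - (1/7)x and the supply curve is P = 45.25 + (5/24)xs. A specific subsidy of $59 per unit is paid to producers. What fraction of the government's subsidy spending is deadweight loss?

DWL / government spending = 14/83

Pre-subsidy: 1128/7 - (1/7)x = 45.25 + (5/24)x gives x* = 330 and P* = 114.
With the subsidy, sellers receive Ps = Pb + 59 for each unit, where Pb is the price buyers pay.
On the curves, Pb = 1128/7 - (1/7)x and Ps = 45.25 + (5/24)x; the wedge Ps − Pb = 59 gives 45.25 + (5/24)x − (1128/7 - (1/7)x) = 59, so x' = 498.
Then Pb = 1128/7 − (1/7)·498 = 90 and Ps = 45.25 + (5/24)·498 = 149.
ΔCS = ½(330 + 498)(114 − 90) = 9936; ΔPS = ½(330 + 498)(149 − 114) = 14490.
Government spending = 59 × 498 = 29382.
DWL = ½ × 59 × (498 − 330) = 4956; fraction = 4956 / 29382 = 14/83.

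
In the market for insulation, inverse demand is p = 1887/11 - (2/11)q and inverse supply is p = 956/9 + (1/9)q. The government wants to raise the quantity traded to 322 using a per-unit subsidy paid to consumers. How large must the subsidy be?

Required subsidy s = 29 per unit

At q = 322, from the demand curve buyers pay pb = 1887/11 − (2/11)·322 = 113; from the supply curve sellers need ps = 956/9 + (1/9)·322 = 142.
The subsidy must fill the gap: s = ps − pb = 142 − 113 = 29.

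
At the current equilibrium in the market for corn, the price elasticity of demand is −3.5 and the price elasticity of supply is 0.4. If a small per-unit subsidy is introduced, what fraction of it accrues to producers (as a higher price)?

For a small subsidy around the equilibrium, the benefit split depends on the relative slopes, which at a point are proportional to the elasticities.
Buyer share = εs/(εs + |εd|) = 0.4/(0.4 + 3.5) = 4/39; seller share = |εd|/(εs + |εd|) = 35/39.
So producers capture 35/39 of the subsidy.

Producer share = 35/39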